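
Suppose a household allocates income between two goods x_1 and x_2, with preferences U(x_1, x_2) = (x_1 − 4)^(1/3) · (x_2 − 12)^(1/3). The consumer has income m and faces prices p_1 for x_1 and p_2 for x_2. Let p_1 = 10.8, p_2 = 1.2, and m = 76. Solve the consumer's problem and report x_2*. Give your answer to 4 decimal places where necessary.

x_2* = 19.6667

MRS = (x_2−12)/(x_1−4). Tangency with p_1/p_2 gives x_2−12 = (p_1/p_2)·(x_1−4).
After buying the subsistence bundle (4, 12), a share 0.5 of the remaining income goes to x_1: x_1* = 4 + 0.5·(m − 4p_1 − 12p_2)/p_1.
Discretionary income = 76 − 4·10.8 − 12·1.2 = 18.4; x_2* = 12 + 0.5·18.4/1.2 = 19.6667.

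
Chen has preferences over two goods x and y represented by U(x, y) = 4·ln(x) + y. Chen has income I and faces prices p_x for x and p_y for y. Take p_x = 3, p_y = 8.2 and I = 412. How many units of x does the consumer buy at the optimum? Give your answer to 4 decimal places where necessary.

x* = 10.9333

So x*(p_x,p_y) = 4·p_y/p_x, independent of income; and y* = (I − 4·p_y)/p_y.
At the given prices: x* = 4·8.2/3 = 10.9333.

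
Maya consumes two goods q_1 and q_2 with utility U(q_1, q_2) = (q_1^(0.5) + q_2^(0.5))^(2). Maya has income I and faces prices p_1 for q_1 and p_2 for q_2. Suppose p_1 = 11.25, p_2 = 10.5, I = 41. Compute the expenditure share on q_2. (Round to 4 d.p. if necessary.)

share on q_2 = 0.5172

MU_q_1 ∝ q_1^(-0.5), MU_q_2 ∝ q_2^(-0.5), so MRS = (q_2/q_1)^(0.5) = p_1/p_2.
Hence q_2/q_1 = (p_1/p_2)^(1/(0.5)), i.e. raised to the 2 power.
Substitute q_2 = (q_2/q_1)·q_1 into the budget: q_1* = I/(p_1 + p_2·(q_2/q_1)).
Numerically q_2/q_1 = 1.147959, so q_1* = 41/(11.25 + 10.5·1.147959) = 1.7594 and q_2* = 1.147959·1.7594 = 2.0197.
Expenditure on q_2: 10.5·2.0197 = 21.2069; share = 0.5172.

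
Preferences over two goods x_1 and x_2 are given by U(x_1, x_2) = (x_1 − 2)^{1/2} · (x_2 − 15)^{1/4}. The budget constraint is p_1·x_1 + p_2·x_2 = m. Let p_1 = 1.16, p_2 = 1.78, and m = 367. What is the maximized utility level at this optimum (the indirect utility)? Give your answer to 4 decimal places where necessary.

MRS = 2·(x_2−15)/(x_1−2). Tangency with p_1/p_2 gives x_2−15 = (1/2)·(p_1/p_2)·(x_1−2).
Substituting into the budget: x_1* = 2 + 2/3·(m − 2·p_1 − 15·p_2)/p_1, and x_2* = 15 + 1/3·(…)/p_2.
Discretionary income = 367 − 2·1.16 − 15·1.78 = 337.98; x_1* = 2 + 2/3·337.98/1.16 = 196.2414; x_2* = 15 + 1/3·337.98/1.78 = 78.2921.
Utility at the optimum: U(196.2414, 78.2921) = 39.3105.

V = 39.3105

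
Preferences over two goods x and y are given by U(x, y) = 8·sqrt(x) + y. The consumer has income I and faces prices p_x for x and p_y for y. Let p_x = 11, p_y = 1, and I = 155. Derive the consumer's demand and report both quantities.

x* = 0.1322, y* = 153.5455

Utility is quasi-linear in y; the FOC for x is 4/√x = p_x/p_y.
Thus x* = (4·p_y/p_x)² — independent of I — with the rest of income spent on y.
Plugging in: x* = (4·1/11)² = 0.1322, y* = 153.5455.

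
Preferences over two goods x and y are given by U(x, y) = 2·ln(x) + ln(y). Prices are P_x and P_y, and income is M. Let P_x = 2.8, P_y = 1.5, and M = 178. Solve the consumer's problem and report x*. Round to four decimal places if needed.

x* = 42.381

Tangency: MRS = 2·y/x = P_x/P_y.
Rearranging, P_y·y = (1/2)·P_x·x. Substituting into the budget gives P_x·x·(1 + (1/2)) = M.
Demand: x*(P_x,P_y,M) = 2/3·M/P_x and y* = 1/3·M/P_y.
At P_x=2.8, P_y=1.5, M=178: x* = 2/3·178/2.8 = 42.381.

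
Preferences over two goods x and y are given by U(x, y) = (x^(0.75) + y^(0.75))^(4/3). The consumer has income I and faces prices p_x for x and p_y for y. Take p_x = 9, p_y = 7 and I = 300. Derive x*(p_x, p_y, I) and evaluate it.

With the ratio pinned down, the budget gives x* = I/(p_x + p_y·(y/x)) and y* = (y/x)·x*.
Numerically y/x = 2.732611, so x* = 300/(9 + 7·2.732611) = 10.6654.

x* = 10.6654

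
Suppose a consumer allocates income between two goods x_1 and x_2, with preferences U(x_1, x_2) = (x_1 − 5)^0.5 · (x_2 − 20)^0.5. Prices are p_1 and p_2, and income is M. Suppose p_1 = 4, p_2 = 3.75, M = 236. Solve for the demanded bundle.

Discretionary income = 236 − 5·4 − 20·3.75 = 141; x_1* = 5 + 0.5·141/4 = 22.625; x_2* = 20 + 0.5·141/3.75 = 38.8.

x_1* = 22.625, x_2* = 38.8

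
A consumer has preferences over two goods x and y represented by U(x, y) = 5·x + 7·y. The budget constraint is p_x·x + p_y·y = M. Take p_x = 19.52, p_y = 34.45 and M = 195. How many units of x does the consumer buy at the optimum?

Linear utility — the consumer picks whichever good has higher MU/price: 5/19.52 = 0.2561 vs 7/34.45 = 0.2032.
x gives more utility per dollar, so spend all income on x: x* = M/p_x, y* = 0.
Numerically: x* = 9.9898, y* = 0.

x* = 9.9898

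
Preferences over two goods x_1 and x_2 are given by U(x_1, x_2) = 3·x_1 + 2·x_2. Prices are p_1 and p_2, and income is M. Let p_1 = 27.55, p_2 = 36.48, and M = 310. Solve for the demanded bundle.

Linear utility — the consumer picks whichever good has higher MU/price: 3/27.55 = 0.1089 vs 2/36.48 = 0.0548.
x_1 gives more utility per dollar, so spend all income on x_1: x_1* = M/p_1, x_2* = 0.
Numerically: x_1* = 11.2523, x_2* = 0.

x_1* = 11.2523, x_2* = 0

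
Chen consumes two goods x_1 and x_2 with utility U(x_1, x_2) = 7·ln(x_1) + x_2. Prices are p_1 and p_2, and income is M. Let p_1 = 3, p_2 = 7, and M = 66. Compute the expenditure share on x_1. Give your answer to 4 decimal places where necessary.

share on x_1 = 0.7424

Set MRS = p_1/p_2: (7/x_1)/1 = p_1/p_2.
So x_1*(p_1,p_2) = 7·p_2/p_1, independent of income; and x_2* = (M − 7·p_2)/p_2.
At the given prices: x_1* = 7·7/3 = 16.3333, and x_2* = 2.4286.
Expenditure on x_1: 3·16.3333 = 49; share = 0.7424.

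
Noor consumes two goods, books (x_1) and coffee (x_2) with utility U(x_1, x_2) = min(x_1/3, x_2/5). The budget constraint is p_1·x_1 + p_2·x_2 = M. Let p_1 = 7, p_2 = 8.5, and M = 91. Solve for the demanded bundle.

Demand: x_1*(p_1,p_2,M) = 3·M/(3·p_1 + 5·p_2), x_2* = 5·M/(3·p_1 + 5·p_2).
Here 3·7 + 5·8.5 = 63.5, giving x_1* = 4.2992 and x_2* = 7.1654.

x_1* = 4.2992, x_2* = 7.1654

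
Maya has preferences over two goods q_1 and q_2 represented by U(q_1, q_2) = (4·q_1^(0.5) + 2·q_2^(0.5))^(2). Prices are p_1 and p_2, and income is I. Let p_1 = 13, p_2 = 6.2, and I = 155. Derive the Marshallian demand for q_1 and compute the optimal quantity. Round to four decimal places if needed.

From the CES first-order condition, 2·(q_2/q_1)^(0.5) = p_1/p_2.
Solve for the ratio: q_2/q_1 = [(1/2)·p_1/p_2]^(2).
Substitute q_2 = (q_2/q_1)·q_1 into the budget: q_1* = I/(p_1 + p_2·(q_2/q_1)).
Numerically q_2/q_1 = 1.099116, so q_1* = 155/(13 + 6.2·1.099116) = 7.8225.

q_1* = 7.8225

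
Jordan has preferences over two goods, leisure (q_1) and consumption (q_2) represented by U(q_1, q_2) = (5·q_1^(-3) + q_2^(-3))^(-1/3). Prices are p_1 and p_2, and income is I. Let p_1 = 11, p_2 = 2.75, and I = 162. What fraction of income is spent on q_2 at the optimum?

MRS = MU_q_1/MU_q_2 = 5·(q_2/q_1)^(4). Set equal to p_1/p_2.
Solve for the ratio: q_2/q_1 = [(1/5)·p_1/p_2]^(0.25).
Substitute q_2 = (q_2/q_1)·q_1 into the budget: q_1* = I/(p_1 + p_2·(q_2/q_1)).
Numerically q_2/q_1 = 0.945742, so q_1* = 162/(11 + 2.75·0.945742) = 11.9111 and q_2* = 0.945742·11.9111 = 11.2648.
Expenditure on q_2: 2.75·11.2648 = 30.9782; share = 0.1912.

share on q_2 = 0.1912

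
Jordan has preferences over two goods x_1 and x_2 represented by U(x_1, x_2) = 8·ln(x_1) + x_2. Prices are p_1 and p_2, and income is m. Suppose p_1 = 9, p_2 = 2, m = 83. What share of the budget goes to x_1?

Set MRS = p_1/p_2: (8/x_1)/1 = p_1/p_2.
So x_1*(p_1,p_2) = 8·p_2/p_1, independent of income; and x_2* = (m − 8·p_2)/p_2.
At the given prices: x_1* = 8·2/9 = 1.7778, and x_2* = 33.5.
Expenditure on x_1: 9·1.7778 = 16; share = 0.1928.

share on x_1 = 0.1928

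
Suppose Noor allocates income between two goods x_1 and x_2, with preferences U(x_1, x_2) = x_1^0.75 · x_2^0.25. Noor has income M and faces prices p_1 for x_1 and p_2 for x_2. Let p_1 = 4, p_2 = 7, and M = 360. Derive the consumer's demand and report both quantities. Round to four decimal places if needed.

MU_x_1/MU_x_2 = (0.75·x_2)/(0.25·x_1); tangency sets this equal to p_1/p_2.
So 0.75·p_2·x_2 = 0.25·p_1·x_1; combined with the budget, a share 0.75 of income goes to x_1.
Demand: x_1*(p_1,p_2,M) = 0.75·M/p_1 and x_2* = 0.25·M/p_2.
At p_1=4, p_2=7, M=360: x_1* = 0.75·360/4 = 67.5, x_2* = 12.8571.

x_1* = 67.5, x_2* = 12.8571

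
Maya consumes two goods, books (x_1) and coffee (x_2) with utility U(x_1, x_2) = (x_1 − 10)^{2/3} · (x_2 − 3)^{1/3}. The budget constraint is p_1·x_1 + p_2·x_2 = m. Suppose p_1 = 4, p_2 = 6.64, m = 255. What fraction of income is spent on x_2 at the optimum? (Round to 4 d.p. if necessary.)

Let x_1' = x_1−10, x_2' = x_2−3. MRS = 2·x_2'/x_1' = p_1/p_2.
Substituting into the budget: x_1* = 10 + 2/3·(m − 10·p_1 − 3·p_2)/p_1, and x_2* = 3 + 1/3·(…)/p_2.
Discretionary income = 255 − 10·4 − 3·6.64 = 195.08; x_1* = 10 + 2/3·195.08/4 = 42.5133; x_2* = 3 + 1/3·195.08/6.64 = 12.7932.
Expenditure on x_2: 6.64·12.7932 = 84.9467; share = 0.3331.

share on x_2 = 0.3331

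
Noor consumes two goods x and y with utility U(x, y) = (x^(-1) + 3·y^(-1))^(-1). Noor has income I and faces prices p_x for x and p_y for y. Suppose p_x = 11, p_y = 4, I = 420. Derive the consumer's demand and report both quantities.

x* = 18.6757, y* = 53.6418

MRS = MU_x/MU_y = (1/3)·(y/x)^(2). Set equal to p_x/p_y.
Hence y/x = (3·p_x/p_y)^(1/(2)), i.e. raised to the 0.5 power.
Substitute y = (y/x)·x into the budget: x* = I/(p_x + p_y·(y/x)).
Numerically y/x = 2.872281, so x* = 420/(11 + 4·2.872281) = 18.6757 and y* = 2.872281·18.6757 = 53.6418.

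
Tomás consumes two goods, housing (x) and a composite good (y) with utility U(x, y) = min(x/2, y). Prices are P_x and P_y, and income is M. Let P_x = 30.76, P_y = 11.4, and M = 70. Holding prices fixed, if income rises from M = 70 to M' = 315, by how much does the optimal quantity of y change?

Δy* = 3.3598

Leontief preferences: the optimum is at the kink where x/2 = y/1, i.e. y = (1/2)·x.
Budget: P_x·x + P_y·(1/2)·x = M, so (2·P_x + P_y)·x = 2·M.
Demand: x*(P_x,P_y,M) = 2·M/(2·P_x + P_y), y* = M/(2·P_x + P_y).
Here 2·30.76 + 11.4 = 72.92, giving y* = 0.96.
At M' = 315: y* = 4.3198. Change: 4.3198 − 0.96 = 3.3598.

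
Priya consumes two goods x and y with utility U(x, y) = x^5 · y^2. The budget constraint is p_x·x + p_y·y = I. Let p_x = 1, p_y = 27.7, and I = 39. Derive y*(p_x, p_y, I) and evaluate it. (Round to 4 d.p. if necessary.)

Tangency: MRS = (5/2)·y/x = p_x/p_y.
Rearranging, p_y·y = (2/5)·p_x·x. Substituting into the budget gives p_x·x·(1 + (2/5)) = I.
Demand: x*(p_x,p_y,I) = 5/7·I/p_x and y* = 2/7·I/p_y.
At p_x=1, p_y=27.7, I=39: y* = 2/7·39/27.7 = 0.4023.

y* = 0.4023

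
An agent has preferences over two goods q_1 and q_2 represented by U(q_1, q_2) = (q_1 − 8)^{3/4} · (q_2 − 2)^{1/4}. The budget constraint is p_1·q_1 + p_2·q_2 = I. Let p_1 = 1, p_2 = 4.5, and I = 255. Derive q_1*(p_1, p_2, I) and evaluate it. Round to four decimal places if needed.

q_1* = 186.5

This is Cobb-Douglas in (q_1−8, q_2−2): tangency gives 0.75·p_2·(q_2−2) = 0.25·p_1·(q_1−8).
After buying the subsistence bundle (8, 2), a share 0.75 of the remaining income goes to q_1: q_1* = 8 + 0.75·(I − 8p_1 − 2p_2)/p_1.
Discretionary income = 255 − 8·1 − 2·4.5 = 238; q_1* = 8 + 0.75·238/1 = 186.5.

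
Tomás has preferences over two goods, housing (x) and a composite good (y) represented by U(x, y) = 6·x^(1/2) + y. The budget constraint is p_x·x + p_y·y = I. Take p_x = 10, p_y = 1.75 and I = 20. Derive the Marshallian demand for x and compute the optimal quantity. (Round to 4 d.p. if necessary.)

MU_x = 3/√x, MU_y = 1. Tangency: 3/√x = p_x/p_y.
Thus x* = (3·p_y/p_x)² — independent of I — with the rest of income spent on y.
Plugging in: x* = (3·1.75/10)² = 0.2756.

x* = 0.2756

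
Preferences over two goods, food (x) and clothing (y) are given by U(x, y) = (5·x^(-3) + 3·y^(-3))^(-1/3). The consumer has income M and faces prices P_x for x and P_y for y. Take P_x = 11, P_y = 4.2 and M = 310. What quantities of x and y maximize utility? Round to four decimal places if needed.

MU_x ∝ 5·x^(-4), MU_y ∝ 3·y^(-4), so MRS = (5/3)·(y/x)^(4) = P_x/P_y.
Hence y/x = ((3/5)·P_x/P_y)^(1/(4)), i.e. raised to the 0.25 power.
With the ratio pinned down, the budget gives x* = M/(P_x + P_y·(y/x)) and y* = (y/x)·x*.
Numerically y/x = 1.119628, so x* = 310/(11 + 4.2·1.119628) = 19.7422 and y* = 1.119628·19.7422 = 22.1039.

x* = 19.7422, y* = 22.1039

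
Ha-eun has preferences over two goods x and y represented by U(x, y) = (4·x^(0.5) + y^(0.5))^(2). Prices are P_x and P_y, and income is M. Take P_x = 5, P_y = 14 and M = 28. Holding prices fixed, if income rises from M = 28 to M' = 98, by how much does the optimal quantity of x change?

Substitute y = (y/x)·x into the budget: x* = M/(P_x + P_y·(y/x)).
Numerically y/x = 0.007972, so x* = 28/(5 + 14·0.007972) = 5.4777.
At M' = 98: x* = 19.1721. Change: 19.1721 − 5.4777 = 13.6943.

Δx* = 13.6943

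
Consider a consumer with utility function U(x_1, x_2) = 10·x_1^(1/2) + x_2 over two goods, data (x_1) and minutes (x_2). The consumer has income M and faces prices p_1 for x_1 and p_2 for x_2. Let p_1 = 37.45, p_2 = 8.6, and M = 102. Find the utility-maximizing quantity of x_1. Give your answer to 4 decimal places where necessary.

Thus x_1* = (5·p_2/p_1)² — independent of M — with the rest of income spent on x_2.
Plugging in: x_1* = (5·8.6/37.45)² = 1.3184.

x_1* = 1.3184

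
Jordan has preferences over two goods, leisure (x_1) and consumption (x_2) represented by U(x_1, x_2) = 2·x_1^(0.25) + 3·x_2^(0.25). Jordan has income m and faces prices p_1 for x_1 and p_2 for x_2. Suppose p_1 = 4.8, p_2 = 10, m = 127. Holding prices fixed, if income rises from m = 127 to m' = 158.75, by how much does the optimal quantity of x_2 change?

Δx_2* = 1.8207

With the ratio pinned down, the budget gives x_1* = m/(p_1 + p_2·(x_2/x_1)) and x_2* = (x_2/x_1)·x_1*.
Numerically x_2/x_1 = 0.645322, so x_1* = 127/(4.8 + 10·0.645322) = 11.2857 and x_2* = 0.645322·11.2857 = 7.2829.
At m' = 158.75: x_2* = 9.1036. Change: 9.1036 − 7.2829 = 1.8207.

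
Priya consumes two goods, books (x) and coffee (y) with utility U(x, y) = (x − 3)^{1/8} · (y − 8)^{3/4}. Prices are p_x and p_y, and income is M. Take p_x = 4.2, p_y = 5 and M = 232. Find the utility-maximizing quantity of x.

This is Cobb-Douglas in (x−3, y−8): tangency gives 0.125·p_y·(y−8) = 0.75·p_x·(x−3).
After buying the subsistence bundle (3, 8), a share 1/7 of the remaining income goes to x: x* = 3 + 1/7·(M − 3p_x − 8p_y)/p_x.
Discretionary income = 232 − 3·4.2 − 8·5 = 179.4; x* = 3 + 1/7·179.4/4.2 = 9.102.

x* = 9.102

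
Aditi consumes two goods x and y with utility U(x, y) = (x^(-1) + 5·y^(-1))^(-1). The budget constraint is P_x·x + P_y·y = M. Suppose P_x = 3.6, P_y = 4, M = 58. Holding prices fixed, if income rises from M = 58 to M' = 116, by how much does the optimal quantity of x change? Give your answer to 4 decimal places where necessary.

Δx* = 4.7992

Substitute y = (y/x)·x into the budget: x* = M/(P_x + P_y·(y/x)).
Numerically y/x = 2.12132, so x* = 58/(3.6 + 4·2.12132) = 4.7992.
At M' = 116: x* = 9.5985. Change: 9.5985 − 4.7992 = 4.7992.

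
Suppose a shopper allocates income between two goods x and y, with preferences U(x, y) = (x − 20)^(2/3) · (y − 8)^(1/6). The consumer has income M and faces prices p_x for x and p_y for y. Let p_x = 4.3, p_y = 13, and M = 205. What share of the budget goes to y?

share on y = 0.522

Let x' = x−20, y' = y−8. MRS = 4·y'/x' = p_x/p_y.
After buying the subsistence bundle (20, 8), a share 0.8 of the remaining income goes to x: x* = 20 + 0.8·(M − 20p_x − 8p_y)/p_x.
Discretionary income = 205 − 20·4.3 − 8·13 = 15; x* = 20 + 0.8·15/4.3 = 22.7907; y* = 8 + 0.2·15/13 = 8.2308.
Expenditure on y: 13·8.2308 = 107; share = 0.522.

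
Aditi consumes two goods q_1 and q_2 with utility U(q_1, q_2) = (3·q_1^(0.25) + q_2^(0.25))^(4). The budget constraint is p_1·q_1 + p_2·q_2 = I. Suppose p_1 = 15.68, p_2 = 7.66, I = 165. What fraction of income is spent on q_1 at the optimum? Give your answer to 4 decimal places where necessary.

MU_q_1 ∝ 3·q_1^(-0.75), MU_q_2 ∝ q_2^(-0.75), so MRS = 3·(q_2/q_1)^(0.75) = p_1/p_2.
Hence q_2/q_1 = ((1/3)·p_1/p_2)^(1/(0.75)), i.e. raised to the 4/3 power.
Substitute q_2 = (q_2/q_1)·q_1 into the budget: q_1* = I/(p_1 + p_2·(q_2/q_1)).
Numerically q_2/q_1 = 0.600705, so q_1* = 165/(15.68 + 7.66·0.600705) = 8.1355 and q_2* = 0.600705·8.1355 = 4.8871.
Expenditure on q_1: 15.68·8.1355 = 127.5651; share = 0.7731.

share on q_1 = 0.7731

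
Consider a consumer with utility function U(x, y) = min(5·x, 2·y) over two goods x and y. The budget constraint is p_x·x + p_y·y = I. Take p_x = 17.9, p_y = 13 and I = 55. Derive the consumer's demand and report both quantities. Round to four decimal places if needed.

x* = 1.0913, y* = 2.7282

Leontief preferences: the optimum is at the kink where x/2 = y/5, i.e. y = (5/2)·x.
Budget: p_x·x + p_y·(5/2)·x = I, so (2·p_x + 5·p_y)·x = 2·I.
Demand: x*(p_x,p_y,I) = 2·I/(2·p_x + 5·p_y), y* = 5·I/(2·p_x + 5·p_y).
Here 2·17.9 + 5·13 = 100.8, giving x* = 1.0913 and y* = 2.7282.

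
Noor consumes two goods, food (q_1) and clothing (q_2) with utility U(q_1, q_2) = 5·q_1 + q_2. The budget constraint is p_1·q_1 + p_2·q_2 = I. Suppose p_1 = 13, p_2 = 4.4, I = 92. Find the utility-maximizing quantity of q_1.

q_1* = 7.0769

Perfect substitutes: compare marginal utility per dollar. 5/p_1 vs 1/p_2 → 0.3846 vs 0.2273.
q_1 gives more utility per dollar, so spend all income on q_1: q_1* = I/p_1, q_2* = 0.
Numerically: q_1* = 7.0769, q_2* = 0.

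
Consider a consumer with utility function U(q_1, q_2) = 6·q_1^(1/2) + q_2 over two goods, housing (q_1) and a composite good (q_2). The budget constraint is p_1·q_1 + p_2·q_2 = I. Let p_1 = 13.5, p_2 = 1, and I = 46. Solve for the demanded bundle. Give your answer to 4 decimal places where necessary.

Utility is quasi-linear in q_2; the FOC for q_1 is 3/√q_1 = p_1/p_2.
Thus q_1* = (3·p_2/p_1)² — independent of I — with the rest of income spent on q_2.
Plugging in: q_1* = (3·1/13.5)² = 0.0494, q_2* = 45.3333.

q_1* = 0.0494, q_2* = 45.3333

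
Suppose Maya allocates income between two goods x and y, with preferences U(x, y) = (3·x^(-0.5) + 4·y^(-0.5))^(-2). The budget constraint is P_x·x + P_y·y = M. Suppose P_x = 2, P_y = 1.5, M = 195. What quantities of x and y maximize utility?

x* = 46.4144, y* = 68.1142

From the CES first-order condition, (3/4)·(y/x)^(1.5) = P_x/P_y.
Solve for the ratio: y/x = [(4/3)·P_x/P_y]^(2/3).
Substitute y = (y/x)·x into the budget: x* = M/(P_x + P_y·(y/x)).
Numerically y/x = 1.467523, so x* = 195/(2 + 1.5·1.467523) = 46.4144 and y* = 1.467523·46.4144 = 68.1142.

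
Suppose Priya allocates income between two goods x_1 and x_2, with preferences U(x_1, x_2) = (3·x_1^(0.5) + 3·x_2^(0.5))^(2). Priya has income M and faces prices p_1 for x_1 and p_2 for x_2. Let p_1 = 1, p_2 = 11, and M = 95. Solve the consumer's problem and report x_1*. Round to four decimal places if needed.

MU_x_1 ∝ 3·x_1^(-0.5), MU_x_2 ∝ 3·x_2^(-0.5), so MRS = (x_2/x_1)^(0.5) = p_1/p_2.
Hence x_2/x_1 = (p_1/p_2)^(1/(0.5)), i.e. raised to the 2 power.
Substitute x_2 = (x_2/x_1)·x_1 into the budget: x_1* = M/(p_1 + p_2·(x_2/x_1)).
Numerically x_2/x_1 = 0.008264, so x_1* = 95/(1 + 11·0.008264) = 87.0833.

x_1* = 87.0833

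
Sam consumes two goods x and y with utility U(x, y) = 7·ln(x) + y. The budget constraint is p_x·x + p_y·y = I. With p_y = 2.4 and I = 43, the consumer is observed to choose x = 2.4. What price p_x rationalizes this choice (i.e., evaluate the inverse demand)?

MU_x = 7/x, MU_y = 1. Tangency: 7/x = p_x/p_y.
So x*(p_x,p_y) = 7·p_y/p_x, independent of income; and y* = (I − 7·p_y)/p_y.
Set x* = 2.4 in the demand function and solve for p_x: p_x = 7.

p_x = 7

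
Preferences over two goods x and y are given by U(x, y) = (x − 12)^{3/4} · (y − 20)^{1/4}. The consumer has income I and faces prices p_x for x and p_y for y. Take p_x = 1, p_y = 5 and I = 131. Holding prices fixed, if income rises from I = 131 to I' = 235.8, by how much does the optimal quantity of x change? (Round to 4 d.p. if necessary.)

Δx* = 78.6

MRS = 3·(y−20)/(x−12). Tangency with p_x/p_y gives y−20 = (1/3)·(p_x/p_y)·(x−12).
After buying the subsistence bundle (12, 20), a share 0.75 of the remaining income goes to x: x* = 12 + 0.75·(I − 12p_x − 20p_y)/p_x.
Discretionary income = 131 − 12·1 − 20·5 = 19; x* = 12 + 0.75·19/1 = 26.25.
At I' = 235.8: x* = 104.85. Change: 104.85 − 26.25 = 78.6.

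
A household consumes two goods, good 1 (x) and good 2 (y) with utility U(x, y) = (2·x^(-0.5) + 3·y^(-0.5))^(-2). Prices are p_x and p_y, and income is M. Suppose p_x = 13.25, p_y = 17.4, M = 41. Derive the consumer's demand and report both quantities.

MU_x ∝ 2·x^(-1.5), MU_y ∝ 3·y^(-1.5), so MRS = (2/3)·(y/x)^(1.5) = p_x/p_y.
Solve for the ratio: y/x = [(3/2)·p_x/p_y]^(2/3).
With the ratio pinned down, the budget gives x* = M/(p_x + p_y·(y/x)) and y* = (y/x)·x*.
Numerically y/x = 1.092711, so x* = 41/(13.25 + 17.4·1.092711) = 1.2708 and y* = 1.092711·1.2708 = 1.3886.

x* = 1.2708, y* = 1.3886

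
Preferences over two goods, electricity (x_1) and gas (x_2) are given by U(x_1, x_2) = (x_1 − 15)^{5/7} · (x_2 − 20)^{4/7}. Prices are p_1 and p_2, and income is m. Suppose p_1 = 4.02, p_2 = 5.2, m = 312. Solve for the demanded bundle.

MRS = (5/4)·(x_2−20)/(x_1−15). Tangency with p_1/p_2 gives x_2−20 = (4/5)·(p_1/p_2)·(x_1−15).
Substituting into the budget: x_1* = 15 + 5/9·(m − 15·p_1 − 20·p_2)/p_1, and x_2* = 20 + 4/9·(…)/p_2.
Discretionary income = 312 − 15·4.02 − 20·5.2 = 147.7; x_1* = 15 + 5/9·147.7/4.02 = 35.4118; x_2* = 20 + 4/9·147.7/5.2 = 32.6239.

x_1* = 35.4118, x_2* = 32.6239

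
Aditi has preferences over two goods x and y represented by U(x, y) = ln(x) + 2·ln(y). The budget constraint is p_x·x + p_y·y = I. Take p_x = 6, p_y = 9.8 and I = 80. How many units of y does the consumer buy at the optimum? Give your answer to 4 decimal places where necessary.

y* = 5.4422

MU_x/MU_y = (y)/(2·x); tangency sets this equal to p_x/p_y.
So p_y·y = 2·p_x·x; combined with the budget, a share 1/3 of income goes to x.
Demand: x*(p_x,p_y,I) = 1/3·I/p_x and y* = 2/3·I/p_y.
At p_x=6, p_y=9.8, I=80: y* = 2/3·80/9.8 = 5.4422.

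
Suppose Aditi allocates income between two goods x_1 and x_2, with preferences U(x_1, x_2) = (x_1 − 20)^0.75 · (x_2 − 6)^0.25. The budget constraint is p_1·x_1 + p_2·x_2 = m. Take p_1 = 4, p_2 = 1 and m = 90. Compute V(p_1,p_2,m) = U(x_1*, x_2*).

Let x_1' = x_1−20, x_2' = x_2−6. MRS = 3·x_2'/x_1' = p_1/p_2.
Substituting into the budget: x_1* = 20 + 0.75·(m − 20·p_1 − 6·p_2)/p_1, and x_2* = 6 + 0.25·(…)/p_2.
Discretionary income = 90 − 20·4 − 6·1 = 4; x_1* = 20 + 0.75·4/4 = 20.75; x_2* = 6 + 0.25·4/1 = 7.
Utility at the optimum: U(20.75, 7) = 0.8059.

V = 0.8059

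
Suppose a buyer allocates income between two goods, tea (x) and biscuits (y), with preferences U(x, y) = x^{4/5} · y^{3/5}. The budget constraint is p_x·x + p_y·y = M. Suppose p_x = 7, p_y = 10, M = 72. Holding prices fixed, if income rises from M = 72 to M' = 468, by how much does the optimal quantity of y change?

Tangency: MRS = (4/3)·y/x = p_x/p_y.
Rearranging, p_y·y = (3/4)·p_x·x. Substituting into the budget gives p_x·x·(1 + (3/4)) = M.
Demand: x*(p_x,p_y,M) = 4/7·M/p_x and y* = 3/7·M/p_y.
At p_x=7, p_y=10, M=72: y* = 3/7·72/10 = 3.0857.
At M' = 468: y* = 20.0571. Change: 20.0571 − 3.0857 = 16.9714.

Δy* = 16.9714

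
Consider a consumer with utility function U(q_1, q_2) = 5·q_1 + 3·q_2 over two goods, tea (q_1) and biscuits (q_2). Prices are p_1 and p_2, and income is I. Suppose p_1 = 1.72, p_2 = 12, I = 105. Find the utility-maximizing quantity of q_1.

q_1* = 61.0465

q_1 gives more utility per dollar, so spend all income on q_1: q_1* = I/p_1, q_2* = 0.
Numerically: q_1* = 61.0465, q_2* = 0.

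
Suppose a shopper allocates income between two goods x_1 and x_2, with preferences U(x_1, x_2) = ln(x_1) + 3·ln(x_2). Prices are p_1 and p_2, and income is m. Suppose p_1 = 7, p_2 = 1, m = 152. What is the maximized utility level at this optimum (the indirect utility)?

Tangency: MRS = (1/3)·x_2/x_1 = p_1/p_2.
So p_2·x_2 = 3·p_1·x_1; combined with the budget, a share 0.25 of income goes to x_1.
Demand: x_1*(p_1,p_2,m) = 0.25·m/p_1 and x_2* = 0.75·m/p_2.
At p_1=7, p_2=1, m=152: x_1* = 0.25·152/7 = 5.4286, x_2* = 114.
Utility at the optimum: U(5.4286, 114) = 15.9003.

V = 15.9003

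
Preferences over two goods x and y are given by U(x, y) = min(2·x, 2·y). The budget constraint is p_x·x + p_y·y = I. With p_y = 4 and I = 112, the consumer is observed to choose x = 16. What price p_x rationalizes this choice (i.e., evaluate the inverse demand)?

Leontief preferences: the optimum is at the kink where x/2 = y/2, i.e. y = x.
Budget: p_x·x + p_y·x = I, so (2·p_x + 2·p_y)·x = 2·I.
Demand: x*(p_x,p_y,I) = 2·I/(2·p_x + 2·p_y), y* = 2·I/(2·p_x + 2·p_y).
Set x* = 16 in the demand function and solve for p_x: p_x = 3.

p_x = 3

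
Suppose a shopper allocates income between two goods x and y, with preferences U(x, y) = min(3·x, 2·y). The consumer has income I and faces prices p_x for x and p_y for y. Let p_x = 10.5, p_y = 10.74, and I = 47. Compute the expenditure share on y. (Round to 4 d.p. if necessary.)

Leontief preferences: the optimum is at the kink where x/2 = y/3, i.e. y = (3/2)·x.
Budget: p_x·x + p_y·(3/2)·x = I, so (2·p_x + 3·p_y)·x = 2·I.
Demand: x*(p_x,p_y,I) = 2·I/(2·p_x + 3·p_y), y* = 3·I/(2·p_x + 3·p_y).
Here 2·10.5 + 3·10.74 = 53.22, giving x* = 1.7663 and y* = 2.6494.
Expenditure on y: 10.74·2.6494 = 28.4543; share = 0.6054.

share on y = 0.6054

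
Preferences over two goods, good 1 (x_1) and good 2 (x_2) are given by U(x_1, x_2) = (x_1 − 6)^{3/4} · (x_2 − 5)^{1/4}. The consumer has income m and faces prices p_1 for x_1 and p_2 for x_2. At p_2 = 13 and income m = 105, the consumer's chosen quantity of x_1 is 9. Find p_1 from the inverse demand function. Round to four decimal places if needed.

p_1 = 4

MRS = 3·(x_2−5)/(x_1−6). Tangency with p_1/p_2 gives x_2−5 = (1/3)·(p_1/p_2)·(x_1−6).
Substituting into the budget: x_1* = 6 + 0.75·(m − 6·p_1 − 5·p_2)/p_1, and x_2* = 5 + 0.25·(…)/p_2.
Set x_1* = 9 in the demand function and solve for p_1: p_1 = 4.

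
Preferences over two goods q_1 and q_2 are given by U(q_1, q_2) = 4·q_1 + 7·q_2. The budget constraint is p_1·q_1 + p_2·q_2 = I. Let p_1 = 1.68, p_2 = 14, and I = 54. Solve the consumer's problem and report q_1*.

Linear utility — the consumer picks whichever good has higher MU/price: 4/1.68 = 2.381 vs 7/14 = 0.5.
q_1 gives more utility per dollar, so spend all income on q_1: q_1* = I/p_1, q_2* = 0.
Numerically: q_1* = 32.1429, q_2* = 0.

q_1* = 32.1429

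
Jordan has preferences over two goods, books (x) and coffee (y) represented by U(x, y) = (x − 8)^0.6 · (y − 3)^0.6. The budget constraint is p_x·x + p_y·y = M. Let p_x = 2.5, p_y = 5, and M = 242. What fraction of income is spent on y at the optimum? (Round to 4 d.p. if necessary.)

share on y = 0.4897

Let x' = x−8, y' = y−3. MRS = y'/x' = p_x/p_y.
After buying the subsistence bundle (8, 3), a share 0.5 of the remaining income goes to x: x* = 8 + 0.5·(M − 8p_x − 3p_y)/p_x.
Discretionary income = 242 − 8·2.5 − 3·5 = 207; x* = 8 + 0.5·207/2.5 = 49.4; y* = 3 + 0.5·207/5 = 23.7.
Expenditure on y: 5·23.7 = 118.5; share = 0.4897.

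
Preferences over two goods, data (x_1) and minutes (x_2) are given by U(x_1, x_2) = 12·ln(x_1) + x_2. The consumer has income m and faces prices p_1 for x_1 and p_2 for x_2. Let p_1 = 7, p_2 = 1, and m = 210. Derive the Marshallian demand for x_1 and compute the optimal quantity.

Set MRS = p_1/p_2: (12/x_1)/1 = p_1/p_2.
So x_1*(p_1,p_2) = 12·p_2/p_1, independent of income; and x_2* = (m − 12·p_2)/p_2.
At the given prices: x_1* = 12·1/7 = 1.7143.

x_1* = 1.7143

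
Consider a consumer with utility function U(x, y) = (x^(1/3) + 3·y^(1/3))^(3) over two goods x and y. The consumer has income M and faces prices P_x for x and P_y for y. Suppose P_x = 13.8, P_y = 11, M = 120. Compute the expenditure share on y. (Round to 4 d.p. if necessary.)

share on y = 0.8534

MU_x ∝ x^(-2/3), MU_y ∝ 3·y^(-2/3), so MRS = (1/3)·(y/x)^(2/3) = P_x/P_y.
Solve for the ratio: y/x = [3·P_x/P_y]^(1.5).
With the ratio pinned down, the budget gives x* = M/(P_x + P_y·(y/x)) and y* = (y/x)·x*.
Numerically y/x = 7.30149, so x* = 120/(13.8 + 11·7.30149) = 1.275 and y* = 7.30149·1.275 = 9.3095.
Expenditure on y: 11·9.3095 = 102.4048; share = 0.8534.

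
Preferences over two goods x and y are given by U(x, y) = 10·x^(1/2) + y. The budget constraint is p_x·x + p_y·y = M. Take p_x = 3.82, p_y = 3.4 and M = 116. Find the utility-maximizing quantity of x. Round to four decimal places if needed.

x* = 19.8048

Set MRS = p_x/p_y: 5·x^(−1/2) = p_x/p_y.
Thus x* = (5·p_y/p_x)² — independent of M — with the rest of income spent on y.
Plugging in: x* = (5·3.4/3.82)² = 19.8048.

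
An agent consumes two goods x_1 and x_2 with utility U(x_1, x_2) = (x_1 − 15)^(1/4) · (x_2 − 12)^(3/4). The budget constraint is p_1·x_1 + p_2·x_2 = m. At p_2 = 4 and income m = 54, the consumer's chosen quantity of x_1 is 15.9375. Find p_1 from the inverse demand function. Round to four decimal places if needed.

p_1 = 0.32

This is Cobb-Douglas in (x_1−15, x_2−12): tangency gives 0.25·p_2·(x_2−12) = 0.75·p_1·(x_1−15).
Substituting into the budget: x_1* = 15 + 0.25·(m − 15·p_1 − 12·p_2)/p_1, and x_2* = 12 + 0.75·(…)/p_2.
Set x_1* = 15.9375 in the demand function and solve for p_1: p_1 = 0.32.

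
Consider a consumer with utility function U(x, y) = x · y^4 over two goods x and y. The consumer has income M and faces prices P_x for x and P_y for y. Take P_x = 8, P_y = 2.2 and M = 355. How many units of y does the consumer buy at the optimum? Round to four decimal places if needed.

y* = 129.0909

At P_x=8, P_y=2.2, M=355: y* = 0.8·355/2.2 = 129.0909.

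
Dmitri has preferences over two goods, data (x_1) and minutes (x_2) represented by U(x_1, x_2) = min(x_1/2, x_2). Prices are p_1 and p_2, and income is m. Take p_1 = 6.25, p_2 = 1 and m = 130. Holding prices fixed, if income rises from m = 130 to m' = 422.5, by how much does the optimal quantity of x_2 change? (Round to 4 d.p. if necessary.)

Δx_2* = 21.6667

Leontief preferences: the optimum is at the kink where x_1/2 = x_2/1, i.e. x_2 = (1/2)·x_1.
Budget: p_1·x_1 + p_2·(1/2)·x_1 = m, so (2·p_1 + p_2)·x_1 = 2·m.
Demand: x_1*(p_1,p_2,m) = 2·m/(2·p_1 + p_2), x_2* = m/(2·p_1 + p_2).
Here 2·6.25 + 1 = 13.5, giving x_2* = 9.6296.
At m' = 422.5: x_2* = 31.2963. Change: 31.2963 − 9.6296 = 21.6667.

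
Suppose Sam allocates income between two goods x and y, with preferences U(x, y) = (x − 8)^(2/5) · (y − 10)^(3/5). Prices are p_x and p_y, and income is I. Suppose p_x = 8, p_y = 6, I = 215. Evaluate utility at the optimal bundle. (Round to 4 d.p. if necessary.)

Substituting into the budget: x* = 8 + 0.4·(I − 8·p_x − 10·p_y)/p_x, and y* = 10 + 0.6·(…)/p_y.
Discretionary income = 215 − 8·8 − 10·6 = 91; x* = 8 + 0.4·91/8 = 12.55; y* = 10 + 0.6·91/6 = 19.1.
Utility at the optimum: U(12.55, 19.1) = 6.8965.

V = 6.8965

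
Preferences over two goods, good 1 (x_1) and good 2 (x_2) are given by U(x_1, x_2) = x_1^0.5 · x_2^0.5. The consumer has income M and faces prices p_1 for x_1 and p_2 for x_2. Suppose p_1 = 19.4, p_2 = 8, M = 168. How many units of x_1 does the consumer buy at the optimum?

x_1* = 4.3299

The MRS is x_2/x_1. Set MRS = p_1/p_2.
So 0.5·p_2·x_2 = 0.5·p_1·x_1; combined with the budget, a share 0.5 of income goes to x_1.
Demand: x_1*(p_1,p_2,M) = 0.5·M/p_1 and x_2* = 0.5·M/p_2.
At p_1=19.4, p_2=8, M=168: x_1* = 0.5·168/19.4 = 4.3299.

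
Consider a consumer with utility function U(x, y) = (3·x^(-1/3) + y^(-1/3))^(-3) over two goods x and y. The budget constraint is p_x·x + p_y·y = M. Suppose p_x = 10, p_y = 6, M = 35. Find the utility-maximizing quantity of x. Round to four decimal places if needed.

x* = 2.5251

MU_x ∝ 3·x^(-4/3), MU_y ∝ y^(-4/3), so MRS = 3·(y/x)^(4/3) = p_x/p_y.
Hence y/x = ((1/3)·p_x/p_y)^(1/(4/3)), i.e. raised to the 0.75 power.
With the ratio pinned down, the budget gives x* = M/(p_x + p_y·(y/x)) and y* = (y/x)·x*.
Numerically y/x = 0.643496, so x* = 35/(10 + 6·0.643496) = 2.5251.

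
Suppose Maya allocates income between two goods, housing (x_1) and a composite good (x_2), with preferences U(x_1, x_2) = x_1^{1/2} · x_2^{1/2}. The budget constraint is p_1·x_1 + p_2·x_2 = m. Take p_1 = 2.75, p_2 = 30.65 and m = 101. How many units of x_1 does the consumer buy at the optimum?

x_1* = 18.3636

MU_x_1/MU_x_2 = (0.5·x_2)/(0.5·x_1); tangency sets this equal to p_1/p_2.
So 0.5·p_2·x_2 = 0.5·p_1·x_1; combined with the budget, a share 0.5 of income goes to x_1.
Demand: x_1*(p_1,p_2,m) = 0.5·m/p_1 and x_2* = 0.5·m/p_2.
At p_1=2.75, p_2=30.65, m=101: x_1* = 0.5·101/2.75 = 18.3636.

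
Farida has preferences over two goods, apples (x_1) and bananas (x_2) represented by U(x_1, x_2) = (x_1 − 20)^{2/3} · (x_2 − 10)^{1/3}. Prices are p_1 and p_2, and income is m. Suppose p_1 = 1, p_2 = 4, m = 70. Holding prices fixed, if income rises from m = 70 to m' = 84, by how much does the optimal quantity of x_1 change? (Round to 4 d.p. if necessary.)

MRS = 2·(x_2−10)/(x_1−20). Tangency with p_1/p_2 gives x_2−10 = (1/2)·(p_1/p_2)·(x_1−20).
After buying the subsistence bundle (20, 10), a share 2/3 of the remaining income goes to x_1: x_1* = 20 + 2/3·(m − 20p_1 − 10p_2)/p_1.
Discretionary income = 70 − 20·1 − 10·4 = 10; x_1* = 20 + 2/3·10/1 = 26.6667.
At m' = 84: x_1* = 36. Change: 36 − 26.6667 = 9.3333.

Δx_1* = 9.3333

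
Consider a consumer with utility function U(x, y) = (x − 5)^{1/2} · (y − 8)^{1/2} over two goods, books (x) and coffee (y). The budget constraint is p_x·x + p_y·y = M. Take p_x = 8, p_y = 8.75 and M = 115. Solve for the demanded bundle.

x* = 5.3125, y* = 8.2857

Let x' = x−5, y' = y−8. MRS = y'/x' = p_x/p_y.
Substituting into the budget: x* = 5 + 0.5·(M − 5·p_x − 8·p_y)/p_x, and y* = 8 + 0.5·(…)/p_y.
Discretionary income = 115 − 5·8 − 8·8.75 = 5; x* = 5 + 0.5·5/8 = 5.3125; y* = 8 + 0.5·5/8.75 = 8.2857.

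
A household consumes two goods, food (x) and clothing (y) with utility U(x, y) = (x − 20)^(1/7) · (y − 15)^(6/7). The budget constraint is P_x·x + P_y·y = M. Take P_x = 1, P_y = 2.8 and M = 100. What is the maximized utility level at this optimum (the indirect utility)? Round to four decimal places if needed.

Let x' = x−20, y' = y−15. MRS = (1/6)·y'/x' = P_x/P_y.
Substituting into the budget: x* = 20 + 1/7·(M − 20·P_x − 15·P_y)/P_x, and y* = 15 + 6/7·(…)/P_y.
Discretionary income = 100 − 20·1 − 15·2.8 = 38; x* = 20 + 1/7·38/1 = 25.4286; y* = 15 + 6/7·38/2.8 = 26.6327.
Utility at the optimum: U(25.4286, 26.6327) = 10.4326.

V = 10.4326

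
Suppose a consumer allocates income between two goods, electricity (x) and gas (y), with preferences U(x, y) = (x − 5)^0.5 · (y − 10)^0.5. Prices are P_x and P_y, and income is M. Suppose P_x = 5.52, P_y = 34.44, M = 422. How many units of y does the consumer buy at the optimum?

y* = 10.7259

This is Cobb-Douglas in (x−5, y−10): tangency gives 0.5·P_y·(y−10) = 0.5·P_x·(x−5).
After buying the subsistence bundle (5, 10), a share 0.5 of the remaining income goes to x: x* = 5 + 0.5·(M − 5P_x − 10P_y)/P_x.
Discretionary income = 422 − 5·5.52 − 10·34.44 = 50; y* = 10 + 0.5·50/34.44 = 10.7259.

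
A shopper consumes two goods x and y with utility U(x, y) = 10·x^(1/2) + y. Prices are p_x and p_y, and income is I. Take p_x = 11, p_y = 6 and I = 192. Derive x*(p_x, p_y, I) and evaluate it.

Solve: √x = 5·p_y/p_x, so x*(p_x,p_y) = (5·p_y/p_x)², and y* = (I − p_x·x*)/p_y.
Plugging in: x* = (5·6/11)² = 7.438.

x* = 7.438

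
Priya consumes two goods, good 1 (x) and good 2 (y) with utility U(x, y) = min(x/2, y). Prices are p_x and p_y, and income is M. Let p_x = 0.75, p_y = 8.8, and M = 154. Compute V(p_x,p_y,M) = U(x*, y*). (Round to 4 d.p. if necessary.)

Leontief preferences: the optimum is at the kink where x/2 = y/1, i.e. y = (1/2)·x.
Budget: p_x·x + p_y·(1/2)·x = M, so (2·p_x + p_y)·x = 2·M.
Demand: x*(p_x,p_y,M) = 2·M/(2·p_x + p_y), y* = M/(2·p_x + p_y).
Here 2·0.75 + 8.8 = 10.3, giving x* = 29.9029 and y* = 14.9515.
Utility at the optimum: U(29.9029, 14.9515) = 14.9515.

V = 14.9515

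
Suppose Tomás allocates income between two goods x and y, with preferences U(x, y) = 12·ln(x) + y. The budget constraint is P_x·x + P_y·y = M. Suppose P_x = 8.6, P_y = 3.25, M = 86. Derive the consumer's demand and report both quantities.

x* = 4.5349, y* = 14.4615

MU_x = 12/x, MU_y = 1. Tangency: 12/x = P_x/P_y.
So x*(P_x,P_y) = 12·P_y/P_x, independent of income; and y* = (M − 12·P_y)/P_y.
At the given prices: x* = 12·3.25/8.6 = 4.5349, and y* = 14.4615.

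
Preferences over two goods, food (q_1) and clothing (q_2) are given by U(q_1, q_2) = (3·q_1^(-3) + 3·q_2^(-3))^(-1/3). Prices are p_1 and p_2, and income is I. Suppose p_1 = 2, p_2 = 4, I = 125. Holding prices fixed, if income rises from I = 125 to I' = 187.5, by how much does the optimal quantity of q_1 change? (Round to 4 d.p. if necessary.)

From the CES first-order condition, (q_2/q_1)^(4) = p_1/p_2.
Solve for the ratio: q_2/q_1 = [p_1/p_2]^(0.25).
With the ratio pinned down, the budget gives q_1* = I/(p_1 + p_2·(q_2/q_1)) and q_2* = (q_2/q_1)·q_1*.
Numerically q_2/q_1 = 0.840896, so q_1* = 125/(2 + 4·0.840896) = 23.3053.
At I' = 187.5: q_1* = 34.958. Change: 34.958 − 23.3053 = 11.6527.

Δq_1* = 11.6527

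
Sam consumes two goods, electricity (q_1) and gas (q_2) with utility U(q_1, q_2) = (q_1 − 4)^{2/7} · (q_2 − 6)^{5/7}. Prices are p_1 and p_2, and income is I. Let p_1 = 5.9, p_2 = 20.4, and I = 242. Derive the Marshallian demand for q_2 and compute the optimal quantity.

q_2* = 9.3613

Let q_1' = q_1−4, q_2' = q_2−6. MRS = (2/5)·q_2'/q_1' = p_1/p_2.
Substituting into the budget: q_1* = 4 + 2/7·(I − 4·p_1 − 6·p_2)/p_1, and q_2* = 6 + 5/7·(…)/p_2.
Discretionary income = 242 − 4·5.9 − 6·20.4 = 96; q_2* = 6 + 5/7·96/20.4 = 9.3613.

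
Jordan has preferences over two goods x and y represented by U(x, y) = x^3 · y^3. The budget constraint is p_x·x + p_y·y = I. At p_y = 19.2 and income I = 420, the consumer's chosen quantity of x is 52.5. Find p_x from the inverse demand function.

Tangency: MRS = y/x = p_x/p_y.
So 3·p_y·y = 3·p_x·x; combined with the budget, a share 0.5 of income goes to x.
Demand: x*(p_x,p_y,I) = 0.5·I/p_x and y* = 0.5·I/p_y.
Set x* = 52.5 in the demand function and solve for p_x: p_x = 4.

p_x = 4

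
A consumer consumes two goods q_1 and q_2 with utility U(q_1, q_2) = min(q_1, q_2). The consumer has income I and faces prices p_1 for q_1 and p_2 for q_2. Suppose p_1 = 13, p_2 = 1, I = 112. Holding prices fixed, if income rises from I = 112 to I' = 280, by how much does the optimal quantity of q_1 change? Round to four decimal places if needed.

Leontief preferences: the optimum is at the kink where q_1/1 = q_2/1, i.e. q_2 = q_1.
Budget: p_1·q_1 + p_2·q_1 = I, so (p_1 + p_2)·q_1 = I.
Demand: q_1*(p_1,p_2,I) = I/(p_1 + p_2), q_2* = I/(p_1 + p_2).
Here 13 + 1 = 14, giving q_1* = 8.
At I' = 280: q_1* = 20. Change: 20 − 8 = 12.

Δq_1* = 12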